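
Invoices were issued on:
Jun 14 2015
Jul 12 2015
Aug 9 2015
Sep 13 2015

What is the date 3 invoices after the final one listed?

Dec 13 2015

Gaps: 28, 28, 35 days — a mix of 28 and 35. Every date is a Sunday.
Each is the 2nd Sunday of its month.
2nd Sunday of October 2015: Oct 11 2015.
November 2015 — 2nd Sunday is Nov 8 2015.
2nd Sunday of December 2015: Dec 13 2015.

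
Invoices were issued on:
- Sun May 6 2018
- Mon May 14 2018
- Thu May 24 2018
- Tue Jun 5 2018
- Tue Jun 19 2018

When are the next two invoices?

The spacing grows by 2 each time: 8, 10, 12, 14 days.
Next gap: 16 days. Tue Jun 19 2018 + 16 days = Thu Jul 5 2018.
Next gap: 18 days. Thu Jul 5 2018 + 18 days = Mon Jul 23 2018.

Thu Jul 5 2018, Mon Jul 23 2018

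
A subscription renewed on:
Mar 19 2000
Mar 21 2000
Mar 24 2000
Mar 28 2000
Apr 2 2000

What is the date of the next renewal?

Apr 8 2000

Intervals are 2, 3, 4, 5 days — an arithmetic progression with common difference 1.
Next gap: 6 days. Apr 2 2000 + 6 days = Apr 8 2000.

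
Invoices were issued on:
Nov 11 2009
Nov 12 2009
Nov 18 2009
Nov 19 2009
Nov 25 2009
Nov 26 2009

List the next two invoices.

Every event lands on a Wednesday or Thursday (gaps cycle 1, 6, 1, 6, 1).
So the schedule is: every Wednesday and Thursday.
Next Wednesday: Dec 2 2009.
The following Thursday is Dec 3 2009.

Dec 2 2009, Dec 3 2009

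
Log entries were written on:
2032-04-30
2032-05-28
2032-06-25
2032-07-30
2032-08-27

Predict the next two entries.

Every date is a Friday; gaps 28, 28, 35, 28 days.
Each is the last Friday of its month (at least one falls on the 29th or later, ruling out '4th Friday').
Last Friday of September 2032: 2032-09-24.
October 2032 ends with Friday 2032-10-29.

2032-09-24, 2032-10-29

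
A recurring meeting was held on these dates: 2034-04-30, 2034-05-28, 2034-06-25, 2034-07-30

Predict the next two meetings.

Every date is a Sunday; gaps 28, 28, 35 days.
Each is the last Sunday of its month (at least one falls on the 29th or later, ruling out '4th Sunday').
August 2034 ends with Sunday 2034-08-27.
September 2034 ends with Sunday 2034-09-24.

2034-08-27, 2034-09-24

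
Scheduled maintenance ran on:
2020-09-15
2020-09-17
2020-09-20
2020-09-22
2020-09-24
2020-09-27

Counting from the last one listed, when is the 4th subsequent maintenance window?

The gap pattern 2, 3, 2, 2, 3 repeats every 3 events.
These are the Tuesdays, Thursdays and Sundays of each week.
The following Tuesday is 2020-09-29.
The following Thursday is 2020-10-01.
The following Sunday is 2020-10-04.
The following Tuesday is 2020-10-06.

2020-10-06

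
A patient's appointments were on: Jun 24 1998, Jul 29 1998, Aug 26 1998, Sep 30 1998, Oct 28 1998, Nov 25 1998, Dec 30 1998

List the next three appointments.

Every date is a Wednesday; gaps 35, 28, 35, 28, 28, 35 days.
Each is the last Wednesday of its month (at least one falls on the 29th or later, ruling out '4th Wednesday').
Last Wednesday of January 1999: Jan 27 1999.
Last Wednesday of February 1999: Feb 24 1999.
Last Wednesday of March 1999: Mar 31 1999.

Jan 27 1999, Feb 24 1999, Mar 31 1999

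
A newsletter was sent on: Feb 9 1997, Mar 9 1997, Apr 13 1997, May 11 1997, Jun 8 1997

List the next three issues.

These are Sundays at 28- or 35-day spacing (28, 35, 28, 28).
The pattern: 2nd Sunday of the month.
2nd Sunday of July 1997: Jul 13 1997.
August 1997 — 2nd Sunday is Aug 10 1997.
2nd Sunday of September 1997: Sep 14 1997.

Jul 13 1997, Aug 10 1997, Sep 14 1997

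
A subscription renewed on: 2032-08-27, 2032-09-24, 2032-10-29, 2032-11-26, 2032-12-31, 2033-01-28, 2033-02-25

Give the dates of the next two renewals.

2033-03-25, 2033-04-29

All Fridays; the gaps (28, 35, 28, 35, 28, 28) vary with month length.
This is the last Friday of each month.
Last Friday of March 2033: 2033-03-25.
Last Friday of April 2033: 2033-04-29.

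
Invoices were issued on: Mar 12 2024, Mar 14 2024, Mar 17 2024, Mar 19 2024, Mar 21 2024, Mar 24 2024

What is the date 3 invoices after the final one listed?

Mar 31 2024

The gap pattern 2, 3, 2, 2, 3 repeats every 3 events.
These are the Tuesdays, Thursdays and Sundays of each week.
The following Tuesday is Mar 26 2024.
The following Thursday is Mar 28 2024.
The following Sunday is Mar 31 2024.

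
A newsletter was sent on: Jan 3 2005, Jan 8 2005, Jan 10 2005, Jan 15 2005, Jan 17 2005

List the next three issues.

The gap pattern 5, 2, 5, 2 repeats every 2 events.
These are the Mondays and Saturdays of each week.
Next Saturday: Jan 22 2005.
Next Monday: Jan 24 2005.
The following Saturday is Jan 29 2005.

Jan 22 2005, Jan 24 2005, Jan 29 2005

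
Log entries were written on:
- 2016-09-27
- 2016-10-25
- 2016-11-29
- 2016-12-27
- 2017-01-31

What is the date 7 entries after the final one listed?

All Tuesdays; the gaps (28, 35, 28, 35) vary with month length.
This is the last Tuesday of each month.
February 2017 ends with Tuesday 2017-02-28.
Last Tuesday of March 2017: 2017-03-28.
Last Tuesday of April 2017: 2017-04-25.
May 2017 ends with Tuesday 2017-05-30.
Last Tuesday of June 2017: 2017-06-27.
Last Tuesday of July 2017: 2017-07-25.
Last Tuesday of August 2017: 2017-08-29.

2017-08-29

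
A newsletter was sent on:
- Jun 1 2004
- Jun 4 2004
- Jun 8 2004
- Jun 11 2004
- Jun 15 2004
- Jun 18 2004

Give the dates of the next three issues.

Every event lands on a Tuesday or Friday (gaps cycle 3, 4, 3, 4, 3).
So the schedule is: every Tuesday and Friday.
Next Tuesday: Jun 22 2004.
Next Friday: Jun 25 2004.
The following Tuesday is Jun 29 2004.

Jun 22 2004, Jun 25 2004, Jun 29 2004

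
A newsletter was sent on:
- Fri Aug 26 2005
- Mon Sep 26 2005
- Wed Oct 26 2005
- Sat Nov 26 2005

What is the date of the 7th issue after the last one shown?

Mon Jun 26 2006

Gaps: 31, 30, 31 days — not constant. Every event is on the 26th of the month.
Pattern: the 26th of each month.
December 2005: Mon Dec 26 2005.
January 2006: Thu Jan 26 2006.
February 2006: Sun Feb 26 2006.
Next: March 2006 → Sun Mar 26 2006.
April 2006: Wed Apr 26 2006.
May 2006: Fri May 26 2006.
Next: June 2006 → Mon Jun 26 2006.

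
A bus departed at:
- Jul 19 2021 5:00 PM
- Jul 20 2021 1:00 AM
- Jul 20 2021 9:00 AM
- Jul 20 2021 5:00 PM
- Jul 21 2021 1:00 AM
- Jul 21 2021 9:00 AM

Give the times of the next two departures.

Jul 21 2021 5:00 PM, Jul 22 2021 1:00 AM

Spacing: 8, 8, 8, 8, 8 h — constant 8 h.
Jul 21 2021 9:00 AM + 8 h = Jul 21 2021 5:00 PM.
Jul 21 2021 5:00 PM + 8 h = Jul 22 2021 1:00 AM.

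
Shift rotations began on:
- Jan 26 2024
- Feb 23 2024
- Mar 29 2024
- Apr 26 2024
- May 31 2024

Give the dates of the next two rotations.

Jun 28 2024, Jul 26 2024

All Fridays; the gaps (28, 35, 28, 35) vary with month length.
This is the last Friday of each month.
June 2024 ends with Friday Jun 28 2024.
Last Friday of July 2024: Jul 26 2024.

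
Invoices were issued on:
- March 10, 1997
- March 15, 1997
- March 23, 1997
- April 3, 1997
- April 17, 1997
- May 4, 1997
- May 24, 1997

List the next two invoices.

Intervals are 5, 8, 11, 14, 17, 20 days — an arithmetic progression with common difference 3.
Next gap: 23 days. May 24, 1997 + 23 days = June 16, 1997.
Next gap: 26 days. June 16, 1997 + 26 days = July 12, 1997.

June 16, 1997; July 12, 1997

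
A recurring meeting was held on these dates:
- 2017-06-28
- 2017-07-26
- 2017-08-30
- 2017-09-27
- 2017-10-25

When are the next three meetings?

2017-11-29, 2017-12-27, 2018-01-31

These are Wednesdays with 28, 35, 28, 28-day gaps.
Each is the final Wednesday of its month — 2017-08-30 is past the 28th, so '4th Wednesday' doesn't fit.
Last Wednesday of November 2017: 2017-11-29.
Last Wednesday of December 2017: 2017-12-27.
Last Wednesday of January 2018: 2018-01-31.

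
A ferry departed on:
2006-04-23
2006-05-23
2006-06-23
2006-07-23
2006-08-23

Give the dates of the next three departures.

2006-09-23, 2006-10-23, 2006-11-23

Each date is the 23rd; the gaps (30, 31, 30, 31) track the month lengths.
The rule is the 23rd of each month.
Next: September 2006 → 2006-09-23.
October 2006: 2006-10-23.
November 2006: 2006-11-23.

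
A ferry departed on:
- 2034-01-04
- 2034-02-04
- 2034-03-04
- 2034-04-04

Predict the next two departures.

Each date is the 4th; the gaps (31, 28, 31) track the month lengths.
The rule is the 4th of each month.
May 2034: 2034-05-04.
Next: June 2034 → 2034-06-04.

2034-05-04, 2034-06-04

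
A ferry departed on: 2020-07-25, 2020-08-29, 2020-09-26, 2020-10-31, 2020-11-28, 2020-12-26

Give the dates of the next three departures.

2021-01-30, 2021-02-27, 2021-03-27

Every date is a Saturday; gaps 35, 28, 35, 28, 28 days.
Each is the last Saturday of its month (at least one falls on the 29th or later, ruling out '4th Saturday').
January 2021 ends with Saturday 2021-01-30.
February 2021 ends with Saturday 2021-02-27.
Last Saturday of March 2021: 2021-03-27.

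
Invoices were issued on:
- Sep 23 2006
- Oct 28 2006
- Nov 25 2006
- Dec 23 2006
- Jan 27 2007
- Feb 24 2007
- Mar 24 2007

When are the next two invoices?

Apr 28 2007, May 26 2007

These are Saturdays at 28- or 35-day spacing (35, 28, 28, 35, 28, 28).
The pattern: 4th Saturday of the month.
April 2007 — 4th Saturday is Apr 28 2007.
4th Saturday of May 2007: May 26 2007.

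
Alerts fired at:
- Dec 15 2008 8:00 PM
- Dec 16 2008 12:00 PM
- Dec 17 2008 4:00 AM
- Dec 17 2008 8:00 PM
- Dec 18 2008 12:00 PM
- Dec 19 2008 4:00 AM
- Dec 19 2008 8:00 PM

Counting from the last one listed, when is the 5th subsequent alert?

Dec 23 2008 4:00 AM

Gaps: 16, 16, 16, 16, 16, 16 hours — each event is 16 hours after the previous one.
Dec 19 2008 8:00 PM + 16 h = Dec 20 2008 12:00 PM.
Dec 20 2008 12:00 PM + 16 h = Dec 21 2008 4:00 AM.
Dec 21 2008 4:00 AM + 16 h = Dec 21 2008 8:00 PM.
Dec 21 2008 8:00 PM + 16 h = Dec 22 2008 12:00 PM.
Dec 22 2008 12:00 PM + 16 h = Dec 23 2008 4:00 AM.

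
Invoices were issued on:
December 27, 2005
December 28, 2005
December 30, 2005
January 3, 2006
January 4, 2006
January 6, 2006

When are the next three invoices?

January 10, 2006; January 11, 2006; January 13, 2006

The gap pattern 1, 2, 4, 1, 2 repeats every 3 events.
These are the Tuesdays, Wednesdays and Fridays of each week.
Next Tuesday: January 10, 2006.
Next Wednesday: January 11, 2006.
Next Friday: January 13, 2006.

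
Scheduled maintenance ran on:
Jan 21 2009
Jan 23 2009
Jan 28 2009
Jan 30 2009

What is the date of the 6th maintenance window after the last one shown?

Feb 20 2009

The gap pattern 2, 5, 2 repeats every 2 events.
These are the Wednesdays and Fridays of each week.
The following Wednesday is Feb 4 2009.
Next Friday: Feb 6 2009.
Next Wednesday: Feb 11 2009.
Next Friday: Feb 13 2009.
Next Wednesday: Feb 18 2009.
Next Friday: Feb 20 2009.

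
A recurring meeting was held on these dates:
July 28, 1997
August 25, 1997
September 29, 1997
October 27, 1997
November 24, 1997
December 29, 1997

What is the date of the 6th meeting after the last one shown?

June 29, 1998

Every date is a Monday; gaps 28, 35, 28, 28, 35 days.
Each is the last Monday of its month (at least one falls on the 29th or later, ruling out '4th Monday').
January 1998 ends with Monday January 26, 1998.
February 1998 ends with Monday February 23, 1998.
Last Monday of March 1998: March 30, 1998.
April 1998 ends with Monday April 27, 1998.
Last Monday of May 1998: May 25, 1998.
Last Monday of June 1998: June 29, 1998.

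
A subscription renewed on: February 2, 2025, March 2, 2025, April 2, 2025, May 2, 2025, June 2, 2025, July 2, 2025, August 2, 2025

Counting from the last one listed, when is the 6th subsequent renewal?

The day-of-month is always 2 (28, 31, 30, 31, 30, 31 days between events).
So this recurs on the 2nd of each month.
Next: September 2025 → September 2, 2025.
Next: October 2025 → October 2, 2025.
November 2025: November 2, 2025.
December 2025: December 2, 2025.
Next: January 2026 → January 2, 2026.
February 2026: February 2, 2026.

February 2, 2026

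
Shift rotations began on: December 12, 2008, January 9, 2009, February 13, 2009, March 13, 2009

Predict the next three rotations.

April 10, 2009; May 8, 2009; June 12, 2009

All dates are Fridays, 28, 35, 28 days apart.
Specifically, the 2nd Friday of each month.
2nd Friday of April 2009: April 10, 2009.
May 2009 — 2nd Friday is May 8, 2009.
2nd Friday of June 2009: June 12, 2009.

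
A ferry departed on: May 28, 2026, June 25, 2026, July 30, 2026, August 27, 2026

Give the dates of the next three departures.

These are Thursdays with 28, 35, 28-day gaps.
Each is the final Thursday of its month — July 30, 2026 is past the 28th, so '4th Thursday' doesn't fit.
Last Thursday of September 2026: September 24, 2026.
October 2026 ends with Thursday October 29, 2026.
Last Thursday of November 2026: November 26, 2026.

September 24, 2026; October 29, 2026; November 26, 2026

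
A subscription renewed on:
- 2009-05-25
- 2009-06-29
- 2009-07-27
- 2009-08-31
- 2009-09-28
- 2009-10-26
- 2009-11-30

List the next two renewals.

All Mondays; the gaps (35, 28, 35, 28, 28, 35) vary with month length.
This is the last Monday of each month.
December 2009 ends with Monday 2009-12-28.
January 2010 ends with Monday 2010-01-25.

2009-12-28, 2010-01-25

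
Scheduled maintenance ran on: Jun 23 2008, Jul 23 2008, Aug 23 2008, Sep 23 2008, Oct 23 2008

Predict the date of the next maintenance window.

Nov 23 2008

Each date is the 23rd; the gaps (30, 31, 31, 30) track the month lengths.
The rule is the 23rd of each month.
Next: November 2008 → Nov 23 2008.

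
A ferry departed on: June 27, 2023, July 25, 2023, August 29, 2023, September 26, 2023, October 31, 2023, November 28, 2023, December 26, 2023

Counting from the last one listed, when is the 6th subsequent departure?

Every date is a Tuesday; gaps 28, 35, 28, 35, 28, 28 days.
Each is the last Tuesday of its month (at least one falls on the 29th or later, ruling out '4th Tuesday').
January 2024 ends with Tuesday January 30, 2024.
Last Tuesday of February 2024: February 27, 2024.
March 2024 ends with Tuesday March 26, 2024.
April 2024 ends with Tuesday April 30, 2024.
Last Tuesday of May 2024: May 28, 2024.
June 2024 ends with Tuesday June 25, 2024.

June 25, 2024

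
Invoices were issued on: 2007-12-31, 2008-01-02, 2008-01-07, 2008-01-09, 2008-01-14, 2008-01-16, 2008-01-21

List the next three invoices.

2008-01-23, 2008-01-28, 2008-01-30

Every event lands on a Monday or Wednesday (gaps cycle 2, 5, 2, 5, 2, 5).
So the schedule is: every Monday and Wednesday.
Next Wednesday: 2008-01-23.
Next Monday: 2008-01-28.
The following Wednesday is 2008-01-30.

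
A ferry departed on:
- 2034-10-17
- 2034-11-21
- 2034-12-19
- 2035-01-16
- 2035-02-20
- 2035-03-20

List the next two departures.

These are Tuesdays at 28- or 35-day spacing (35, 28, 28, 35, 28).
The pattern: 3rd Tuesday of the month.
April 2035 — 3rd Tuesday is 2035-04-17.
3rd Tuesday of May 2035: 2035-05-15.

2035-04-17, 2035-05-15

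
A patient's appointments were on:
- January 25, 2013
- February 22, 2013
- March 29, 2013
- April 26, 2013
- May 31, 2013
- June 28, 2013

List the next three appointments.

July 26, 2013; August 30, 2013; September 27, 2013

These are Fridays with 28, 35, 28, 35, 28-day gaps.
Each is the final Friday of its month — March 29, 2013 is past the 28th, so '4th Friday' doesn't fit.
Last Friday of July 2013: July 26, 2013.
August 2013 ends with Friday August 30, 2013.
Last Friday of September 2013: September 27, 2013.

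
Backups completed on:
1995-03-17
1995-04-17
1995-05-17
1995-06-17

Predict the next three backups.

The day-of-month is always 17 (31, 30, 31 days between events).
So this recurs on the 17th of each month.
July 1995: 1995-07-17.
August 1995: 1995-08-17.
Next: September 1995 → 1995-09-17.

1995-07-17, 1995-08-17, 1995-09-17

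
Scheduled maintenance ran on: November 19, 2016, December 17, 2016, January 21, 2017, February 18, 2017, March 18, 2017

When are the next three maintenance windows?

April 15, 2017; May 20, 2017; June 17, 2017

Gaps: 28, 35, 28, 28 days — a mix of 28 and 35. Every date is a Saturday.
Each is the 3rd Saturday of its month.
April 2017 — 3rd Saturday is April 15, 2017.
May 2017 — 3rd Saturday is May 20, 2017.
3rd Saturday of June 2017: June 17, 2017.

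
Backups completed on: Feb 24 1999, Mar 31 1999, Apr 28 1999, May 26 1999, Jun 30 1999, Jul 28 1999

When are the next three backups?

Aug 25 1999, Sep 29 1999, Oct 27 1999

These are Wednesdays with 35, 28, 28, 35, 28-day gaps.
Each is the final Wednesday of its month — Mar 31 1999 is past the 28th, so '4th Wednesday' doesn't fit.
August 1999 ends with Wednesday Aug 25 1999.
Last Wednesday of September 1999: Sep 29 1999.
Last Wednesday of October 1999: Oct 27 1999.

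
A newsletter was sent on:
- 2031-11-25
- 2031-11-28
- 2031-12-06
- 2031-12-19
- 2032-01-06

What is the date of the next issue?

2032-01-29

Gaps: 3, 8, 13, 18 days — each gap is 5 larger than the previous one.
Next gap: 23 days. 2032-01-06 + 23 days = 2032-01-29.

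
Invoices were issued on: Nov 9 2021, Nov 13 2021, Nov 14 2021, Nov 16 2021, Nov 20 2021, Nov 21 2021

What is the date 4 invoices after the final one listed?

Nov 30 2021

Gaps: 4, 1, 2, 4, 1 days — not constant, but cyclic with period 3.
The events fall on every Tuesday, Saturday and Sunday.
The following Tuesday is Nov 23 2021.
The following Saturday is Nov 27 2021.
Next Sunday: Nov 28 2021.
Next Tuesday: Nov 30 2021.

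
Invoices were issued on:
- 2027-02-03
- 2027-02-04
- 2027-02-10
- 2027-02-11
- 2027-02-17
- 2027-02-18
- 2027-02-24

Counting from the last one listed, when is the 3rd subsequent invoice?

2027-03-04

Gaps: 1, 6, 1, 6, 1, 6 days — not constant, but cyclic with period 2.
The events fall on every Wednesday and Thursday.
Next Thursday: 2027-02-25.
Next Wednesday: 2027-03-03.
The following Thursday is 2027-03-04.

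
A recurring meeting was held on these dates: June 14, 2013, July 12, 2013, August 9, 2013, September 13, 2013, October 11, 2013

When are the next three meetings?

November 8, 2013; December 13, 2013; January 10, 2014

These are Fridays at 28- or 35-day spacing (28, 28, 35, 28).
The pattern: 2nd Friday of the month.
November 2013 — 2nd Friday is November 8, 2013.
2nd Friday of December 2013: December 13, 2013.
January 2014 — 2nd Friday is January 10, 2014.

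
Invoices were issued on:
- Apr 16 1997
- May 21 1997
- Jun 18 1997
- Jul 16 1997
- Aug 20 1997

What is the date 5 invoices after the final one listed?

Jan 21 1998

These are Wednesdays at 28- or 35-day spacing (35, 28, 28, 35).
The pattern: 3rd Wednesday of the month.
3rd Wednesday of September 1997: Sep 17 1997.
October 1997 — 3rd Wednesday is Oct 15 1997.
November 1997 — 3rd Wednesday is Nov 19 1997.
December 1997 — 3rd Wednesday is Dec 17 1997.
January 1998 — 3rd Wednesday is Jan 21 1998.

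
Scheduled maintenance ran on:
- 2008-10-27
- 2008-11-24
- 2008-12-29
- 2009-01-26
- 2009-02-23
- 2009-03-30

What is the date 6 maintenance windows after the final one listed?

Every date is a Monday; gaps 28, 35, 28, 28, 35 days.
Each is the last Monday of its month (at least one falls on the 29th or later, ruling out '4th Monday').
April 2009 ends with Monday 2009-04-27.
Last Monday of May 2009: 2009-05-25.
June 2009 ends with Monday 2009-06-29.
Last Monday of July 2009: 2009-07-27.
August 2009 ends with Monday 2009-08-31.
September 2009 ends with Monday 2009-09-28.

2009-09-28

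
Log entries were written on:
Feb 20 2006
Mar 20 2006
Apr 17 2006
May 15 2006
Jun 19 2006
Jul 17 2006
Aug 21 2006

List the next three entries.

Sep 18 2006, Oct 16 2006, Nov 20 2006

All dates are Mondays, 28, 28, 28, 35, 28, 35 days apart.
Specifically, the 3rd Monday of each month.
3rd Monday of September 2006: Sep 18 2006.
October 2006 — 3rd Monday is Oct 16 2006.
November 2006 — 3rd Monday is Nov 20 2006.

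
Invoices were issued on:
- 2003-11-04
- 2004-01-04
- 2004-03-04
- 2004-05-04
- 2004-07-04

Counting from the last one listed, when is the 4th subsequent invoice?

2005-03-04

The day-of-month is always 4 (61, 60, 61, 61 days between events).
So this recurs on the 4th of every 2 months.
Next: September 2004 → 2004-09-04.
November 2004: 2004-11-04.
January 2005: 2005-01-04.
Next: March 2005 → 2005-03-04.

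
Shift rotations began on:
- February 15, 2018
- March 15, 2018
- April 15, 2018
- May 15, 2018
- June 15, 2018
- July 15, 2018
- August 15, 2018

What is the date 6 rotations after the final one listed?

February 15, 2019

The day-of-month is always 15 (28, 31, 30, 31, 30, 31 days between events).
So this recurs on the 15th of each month.
September 2018: September 15, 2018.
Next: October 2018 → October 15, 2018.
November 2018: November 15, 2018.
Next: December 2018 → December 15, 2018.
January 2019: January 15, 2019.
February 2019: February 15, 2019.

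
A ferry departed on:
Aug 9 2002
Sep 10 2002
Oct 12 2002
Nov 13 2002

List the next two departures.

Every event comes 32 days after the last (32, 32, 32).
Nov 13 2002 + 32 days = Dec 15 2002.
Dec 15 2002 + 32 days = Jan 16 2003.

Dec 15 2002, Jan 16 2003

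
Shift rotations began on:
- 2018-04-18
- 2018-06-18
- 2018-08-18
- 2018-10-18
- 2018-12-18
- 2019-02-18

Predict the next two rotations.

Each date is the 18th; the gaps (61, 61, 61, 61, 62) track the month lengths.
The rule is the 18th of every 2 months.
April 2019: 2019-04-18.
Next: June 2019 → 2019-06-18.

2019-04-18, 2019-06-18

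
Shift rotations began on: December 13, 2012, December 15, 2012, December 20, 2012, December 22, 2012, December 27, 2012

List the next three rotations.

December 29, 2012; January 3, 2013; January 5, 2013

Every event lands on a Thursday or Saturday (gaps cycle 2, 5, 2, 5).
So the schedule is: every Thursday and Saturday.
The following Saturday is December 29, 2012.
Next Thursday: January 3, 2013.
The following Saturday is January 5, 2013.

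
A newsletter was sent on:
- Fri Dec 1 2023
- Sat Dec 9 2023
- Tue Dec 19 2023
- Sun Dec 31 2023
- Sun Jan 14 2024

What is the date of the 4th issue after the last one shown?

Intervals are 8, 10, 12, 14 days — an arithmetic progression with common difference 2.
Next gap: 16 days. Sun Jan 14 2024 + 16 days = Tue Jan 30 2024.
Next gap: 18 days. Tue Jan 30 2024 + 18 days = Sat Feb 17 2024.
Next gap: 20 days. Sat Feb 17 2024 + 20 days = Fri Mar 8 2024.
Next gap: 22 days. Fri Mar 8 2024 + 22 days = Sat Mar 30 2024.

Sat Mar 30 2024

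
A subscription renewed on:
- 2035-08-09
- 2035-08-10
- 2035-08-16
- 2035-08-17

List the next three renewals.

2035-08-23, 2035-08-24, 2035-08-30

Every event lands on a Thursday or Friday (gaps cycle 1, 6, 1).
So the schedule is: every Thursday and Friday.
Next Thursday: 2035-08-23.
Next Friday: 2035-08-24.
Next Thursday: 2035-08-30.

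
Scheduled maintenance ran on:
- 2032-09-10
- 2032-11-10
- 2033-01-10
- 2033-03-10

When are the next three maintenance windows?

Each date is the 10th; the gaps (61, 61, 59) track the month lengths.
The rule is the 10th of every 2 months.
Next: May 2033 → 2033-05-10.
July 2033: 2033-07-10.
September 2033: 2033-09-10.

2033-05-10, 2033-07-10, 2033-09-10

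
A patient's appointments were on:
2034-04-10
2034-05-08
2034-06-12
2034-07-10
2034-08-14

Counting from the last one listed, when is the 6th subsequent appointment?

2035-02-12

All dates are Mondays, 28, 35, 28, 35 days apart.
Specifically, the 2nd Monday of each month.
September 2034 — 2nd Monday is 2034-09-11.
October 2034 — 2nd Monday is 2034-10-09.
2nd Monday of November 2034: 2034-11-13.
December 2034 — 2nd Monday is 2034-12-11.
2nd Monday of January 2035: 2035-01-08.
2nd Monday of February 2035: 2035-02-12.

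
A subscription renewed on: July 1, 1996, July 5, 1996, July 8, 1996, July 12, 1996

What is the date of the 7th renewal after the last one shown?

August 5, 1996

The gap pattern 4, 3, 4 repeats every 2 events.
These are the Mondays and Fridays of each week.
The following Monday is July 15, 1996.
The following Friday is July 19, 1996.
The following Monday is July 22, 1996.
The following Friday is July 26, 1996.
Next Monday: July 29, 1996.
The following Friday is August 2, 1996.
The following Monday is August 5, 1996.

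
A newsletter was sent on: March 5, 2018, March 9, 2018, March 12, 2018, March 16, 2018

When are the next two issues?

The gap pattern 4, 3, 4 repeats every 2 events.
These are the Mondays and Fridays of each week.
The following Monday is March 19, 2018.
The following Friday is March 23, 2018.

March 19, 2018; March 23, 2018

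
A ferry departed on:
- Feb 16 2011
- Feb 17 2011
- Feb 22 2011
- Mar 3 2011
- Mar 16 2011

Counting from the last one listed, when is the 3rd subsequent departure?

May 18 2011

The spacing grows by 4 each time: 1, 5, 9, 13 days.
Next gap: 17 days. Mar 16 2011 + 17 days = Apr 2 2011.
Next gap: 21 days. Apr 2 2011 + 21 days = Apr 23 2011.
Next gap: 25 days. Apr 23 2011 + 25 days = May 18 2011.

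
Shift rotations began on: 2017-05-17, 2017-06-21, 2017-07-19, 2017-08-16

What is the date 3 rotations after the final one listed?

All dates are Wednesdays, 35, 28, 28 days apart.
Specifically, the 3rd Wednesday of each month.
3rd Wednesday of September 2017: 2017-09-20.
October 2017 — 3rd Wednesday is 2017-10-18.
November 2017 — 3rd Wednesday is 2017-11-15.

2017-11-15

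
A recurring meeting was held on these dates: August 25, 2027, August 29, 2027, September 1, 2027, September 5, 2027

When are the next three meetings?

September 8, 2027; September 12, 2027; September 15, 2027

Gaps: 4, 3, 4 days — not constant, but cyclic with period 2.
The events fall on every Wednesday and Sunday.
Next Wednesday: September 8, 2027.
The following Sunday is September 12, 2027.
The following Wednesday is September 15, 2027.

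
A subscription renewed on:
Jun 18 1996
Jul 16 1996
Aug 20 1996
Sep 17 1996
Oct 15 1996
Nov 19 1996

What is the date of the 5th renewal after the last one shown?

These are Tuesdays at 28- or 35-day spacing (28, 35, 28, 28, 35).
The pattern: 3rd Tuesday of the month.
3rd Tuesday of December 1996: Dec 17 1996.
January 1997 — 3rd Tuesday is Jan 21 1997.
February 1997 — 3rd Tuesday is Feb 18 1997.
March 1997 — 3rd Tuesday is Mar 18 1997.
3rd Tuesday of April 1997: Apr 15 1997.

Apr 15 1997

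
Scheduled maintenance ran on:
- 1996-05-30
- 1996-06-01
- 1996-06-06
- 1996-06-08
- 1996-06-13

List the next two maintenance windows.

Every event lands on a Thursday or Saturday (gaps cycle 2, 5, 2, 5).
So the schedule is: every Thursday and Saturday.
The following Saturday is 1996-06-15.
The following Thursday is 1996-06-20.

1996-06-15, 1996-06-20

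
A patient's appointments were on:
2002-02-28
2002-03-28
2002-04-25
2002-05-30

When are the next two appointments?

These are Thursdays with 28, 28, 35-day gaps.
Each is the final Thursday of its month — 2002-05-30 is past the 28th, so '4th Thursday' doesn't fit.
Last Thursday of June 2002: 2002-06-27.
July 2002 ends with Thursday 2002-07-25.

2002-06-27, 2002-07-25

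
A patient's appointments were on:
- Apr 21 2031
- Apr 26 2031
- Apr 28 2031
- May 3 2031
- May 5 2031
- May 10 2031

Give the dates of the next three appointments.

Gaps: 5, 2, 5, 2, 5 days — not constant, but cyclic with period 2.
The events fall on every Monday and Saturday.
The following Monday is May 12 2031.
The following Saturday is May 17 2031.
Next Monday: May 19 2031.

May 12 2031, May 17 2031, May 19 2031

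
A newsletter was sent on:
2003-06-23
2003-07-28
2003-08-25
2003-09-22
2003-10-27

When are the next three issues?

These are Mondays at 28- or 35-day spacing (35, 28, 28, 35).
The pattern: 4th Monday of the month.
November 2003 — 4th Monday is 2003-11-24.
December 2003 — 4th Monday is 2003-12-22.
4th Monday of January 2004: 2004-01-26.

2003-11-24, 2003-12-22, 2004-01-26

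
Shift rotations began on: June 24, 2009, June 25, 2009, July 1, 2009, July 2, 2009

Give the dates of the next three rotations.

The gap pattern 1, 6, 1 repeats every 2 events.
These are the Wednesdays and Thursdays of each week.
Next Wednesday: July 8, 2009.
Next Thursday: July 9, 2009.
The following Wednesday is July 15, 2009.

July 8, 2009; July 9, 2009; July 15, 2009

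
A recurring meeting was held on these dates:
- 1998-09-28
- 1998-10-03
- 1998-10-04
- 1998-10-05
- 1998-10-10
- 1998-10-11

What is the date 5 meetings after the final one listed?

The gap pattern 5, 1, 1, 5, 1 repeats every 3 events.
These are the Mondays, Saturdays and Sundays of each week.
The following Monday is 1998-10-12.
The following Saturday is 1998-10-17.
Next Sunday: 1998-10-18.
The following Monday is 1998-10-19.
The following Saturday is 1998-10-24.

1998-10-24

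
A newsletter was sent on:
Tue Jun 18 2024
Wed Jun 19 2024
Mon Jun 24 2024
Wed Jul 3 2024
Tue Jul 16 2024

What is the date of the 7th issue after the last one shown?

The spacing grows by 4 each time: 1, 5, 9, 13 days.
Next gap: 17 days. Tue Jul 16 2024 + 17 days = Fri Aug 2 2024.
Next gap: 21 days. Fri Aug 2 2024 + 21 days = Fri Aug 23 2024.
Next gap: 25 days. Fri Aug 23 2024 + 25 days = Tue Sep 17 2024.
Next gap: 29 days. Tue Sep 17 2024 + 29 days = Wed Oct 16 2024.
Next gap: 33 days. Wed Oct 16 2024 + 33 days = Mon Nov 18 2024.
Next gap: 37 days. Mon Nov 18 2024 + 37 days = Wed Dec 25 2024.
Next gap: 41 days. Wed Dec 25 2024 + 41 days = Tue Feb 4 2025.

Tue Feb 4 2025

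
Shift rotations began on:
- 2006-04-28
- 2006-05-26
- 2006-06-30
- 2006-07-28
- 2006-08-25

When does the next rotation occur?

2006-09-29

These are Fridays with 28, 35, 28, 28-day gaps.
Each is the final Friday of its month — 2006-06-30 is past the 28th, so '4th Friday' doesn't fit.
September 2006 ends with Friday 2006-09-29.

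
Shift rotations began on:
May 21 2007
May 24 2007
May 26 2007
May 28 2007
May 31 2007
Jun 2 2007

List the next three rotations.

Gaps: 3, 2, 2, 3, 2 days — not constant, but cyclic with period 3.
The events fall on every Monday, Thursday and Saturday.
Next Monday: Jun 4 2007.
Next Thursday: Jun 7 2007.
Next Saturday: Jun 9 2007.

Jun 4 2007, Jun 7 2007, Jun 9 2007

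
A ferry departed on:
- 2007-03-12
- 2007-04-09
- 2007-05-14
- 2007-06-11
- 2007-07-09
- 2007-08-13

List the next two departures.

Gaps: 28, 35, 28, 28, 35 days — a mix of 28 and 35. Every date is a Monday.
Each is the 2nd Monday of its month.
September 2007 — 2nd Monday is 2007-09-10.
2nd Monday of October 2007: 2007-10-08.

2007-09-10, 2007-10-08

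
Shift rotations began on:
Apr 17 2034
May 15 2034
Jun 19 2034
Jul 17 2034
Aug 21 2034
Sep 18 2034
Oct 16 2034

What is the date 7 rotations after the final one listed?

May 21 2035

Gaps: 28, 35, 28, 35, 28, 28 days — a mix of 28 and 35. Every date is a Monday.
Each is the 3rd Monday of its month.
3rd Monday of November 2034: Nov 20 2034.
3rd Monday of December 2034: Dec 18 2034.
January 2035 — 3rd Monday is Jan 15 2035.
February 2035 — 3rd Monday is Feb 19 2035.
3rd Monday of March 2035: Mar 19 2035.
April 2035 — 3rd Monday is Apr 16 2035.
May 2035 — 3rd Monday is May 21 2035.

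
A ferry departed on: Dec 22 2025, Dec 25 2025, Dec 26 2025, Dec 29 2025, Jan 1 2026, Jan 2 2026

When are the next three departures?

Gaps: 3, 1, 3, 3, 1 days — not constant, but cyclic with period 3.
The events fall on every Monday, Thursday and Friday.
The following Monday is Jan 5 2026.
Next Thursday: Jan 8 2026.
The following Friday is Jan 9 2026.

Jan 5 2026, Jan 8 2026, Jan 9 2026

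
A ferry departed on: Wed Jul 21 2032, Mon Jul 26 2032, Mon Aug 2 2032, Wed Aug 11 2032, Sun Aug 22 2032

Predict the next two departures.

The spacing grows by 2 each time: 5, 7, 9, 11 days.
Next gap: 13 days. Sun Aug 22 2032 + 13 days = Sat Sep 4 2032.
Next gap: 15 days. Sat Sep 4 2032 + 15 days = Sun Sep 19 2032.

Sat Sep 4 2032, Sun Sep 19 2032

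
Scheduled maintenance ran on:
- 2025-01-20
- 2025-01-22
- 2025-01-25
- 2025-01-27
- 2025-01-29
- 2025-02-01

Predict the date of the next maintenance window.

2025-02-03

The gap pattern 2, 3, 2, 2, 3 repeats every 3 events.
These are the Mondays, Wednesdays and Saturdays of each week.
The following Monday is 2025-02-03.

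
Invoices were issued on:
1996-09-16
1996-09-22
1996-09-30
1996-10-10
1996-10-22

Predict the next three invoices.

Intervals are 6, 8, 10, 12 days — an arithmetic progression with common difference 2.
Next gap: 14 days. 1996-10-22 + 14 days = 1996-11-05.
Next gap: 16 days. 1996-11-05 + 16 days = 1996-11-21.
Next gap: 18 days. 1996-11-21 + 18 days = 1996-12-09.

1996-11-05, 1996-11-21, 1996-12-09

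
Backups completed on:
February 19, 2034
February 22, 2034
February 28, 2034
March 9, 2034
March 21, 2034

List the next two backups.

April 5, 2034; April 23, 2034

Gaps: 3, 6, 9, 12 days — each gap is 3 larger than the previous one.
Next gap: 15 days. March 21, 2034 + 15 days = April 5, 2034.
Next gap: 18 days. April 5, 2034 + 18 days = April 23, 2034.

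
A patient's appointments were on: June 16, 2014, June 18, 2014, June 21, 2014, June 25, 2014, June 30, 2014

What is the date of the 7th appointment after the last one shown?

September 1, 2014

Gaps: 2, 3, 4, 5 days — each gap is 1 larger than the previous one.
Next gap: 6 days. June 30, 2014 + 6 days = July 6, 2014.
Next gap: 7 days. July 6, 2014 + 7 days = July 13, 2014.
Next gap: 8 days. July 13, 2014 + 8 days = July 21, 2014.
Next gap: 9 days. July 21, 2014 + 9 days = July 30, 2014.
Next gap: 10 days. July 30, 2014 + 10 days = August 9, 2014.
Next gap: 11 days. August 9, 2014 + 11 days = August 20, 2014.
Next gap: 12 days. August 20, 2014 + 12 days = September 1, 2014.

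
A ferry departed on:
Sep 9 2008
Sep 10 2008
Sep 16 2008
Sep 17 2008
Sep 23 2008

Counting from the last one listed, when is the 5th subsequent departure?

Gaps: 1, 6, 1, 6 days — not constant, but cyclic with period 2.
The events fall on every Tuesday and Wednesday.
The following Wednesday is Sep 24 2008.
The following Tuesday is Sep 30 2008.
The following Wednesday is Oct 1 2008.
Next Tuesday: Oct 7 2008.
The following Wednesday is Oct 8 2008.

Oct 8 2008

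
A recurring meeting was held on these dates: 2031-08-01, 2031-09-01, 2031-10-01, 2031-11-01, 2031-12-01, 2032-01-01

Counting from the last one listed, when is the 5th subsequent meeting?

2032-06-01

The day-of-month is always 1 (31, 30, 31, 30, 31 days between events).
So this recurs on the 1st of each month.
February 2032: 2032-02-01.
March 2032: 2032-03-01.
April 2032: 2032-04-01.
Next: May 2032 → 2032-05-01.
June 2032: 2032-06-01.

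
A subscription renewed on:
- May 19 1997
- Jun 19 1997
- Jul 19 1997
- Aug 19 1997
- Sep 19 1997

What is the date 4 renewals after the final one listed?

Each date is the 19th; the gaps (31, 30, 31, 31) track the month lengths.
The rule is the 19th of each month.
October 1997: Oct 19 1997.
Next: November 1997 → Nov 19 1997.
December 1997: Dec 19 1997.
Next: January 1998 → Jan 19 1998.

Jan 19 1998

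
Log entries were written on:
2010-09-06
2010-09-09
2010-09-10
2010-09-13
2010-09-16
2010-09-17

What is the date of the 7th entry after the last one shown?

Gaps: 3, 1, 3, 3, 1 days — not constant, but cyclic with period 3.
The events fall on every Monday, Thursday and Friday.
Next Monday: 2010-09-20.
Next Thursday: 2010-09-23.
Next Friday: 2010-09-24.
The following Monday is 2010-09-27.
Next Thursday: 2010-09-30.
The following Friday is 2010-10-01.
The following Monday is 2010-10-04.

2010-10-04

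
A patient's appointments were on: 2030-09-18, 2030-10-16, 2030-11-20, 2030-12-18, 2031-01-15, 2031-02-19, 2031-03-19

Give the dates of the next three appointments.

2031-04-16, 2031-05-21, 2031-06-18

Gaps: 28, 35, 28, 28, 35, 28 days — a mix of 28 and 35. Every date is a Wednesday.
Each is the 3rd Wednesday of its month.
3rd Wednesday of April 2031: 2031-04-16.
3rd Wednesday of May 2031: 2031-05-21.
3rd Wednesday of June 2031: 2031-06-18.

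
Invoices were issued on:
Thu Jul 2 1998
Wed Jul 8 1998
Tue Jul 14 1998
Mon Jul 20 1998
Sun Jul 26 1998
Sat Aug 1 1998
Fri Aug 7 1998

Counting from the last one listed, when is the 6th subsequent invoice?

Sat Sep 12 1998

Gaps between consecutive events: 6, 6, 6, 6, 6, 6 days — a constant 6-day interval.
Fri Aug 7 1998 + 6 days = Thu Aug 13 1998.
Thu Aug 13 1998 + 6 days = Wed Aug 19 1998.
Wed Aug 19 1998 + 6 days = Tue Aug 25 1998.
Tue Aug 25 1998 + 6 days = Mon Aug 31 1998.
Mon Aug 31 1998 + 6 days = Sun Sep 6 1998.
Sun Sep 6 1998 + 6 days = Sat Sep 12 1998.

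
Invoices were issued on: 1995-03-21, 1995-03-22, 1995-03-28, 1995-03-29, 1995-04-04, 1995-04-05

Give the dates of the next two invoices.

The gap pattern 1, 6, 1, 6, 1 repeats every 2 events.
These are the Tuesdays and Wednesdays of each week.
The following Tuesday is 1995-04-11.
The following Wednesday is 1995-04-12.

1995-04-11, 1995-04-12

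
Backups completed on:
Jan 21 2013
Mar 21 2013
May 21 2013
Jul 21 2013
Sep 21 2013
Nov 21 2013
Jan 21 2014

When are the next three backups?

Mar 21 2014, May 21 2014, Jul 21 2014

Each date is the 21st; the gaps (59, 61, 61, 62, 61, 61) track the month lengths.
The rule is the 21st of every 2 months.
March 2014: Mar 21 2014.
May 2014: May 21 2014.
July 2014: Jul 21 2014.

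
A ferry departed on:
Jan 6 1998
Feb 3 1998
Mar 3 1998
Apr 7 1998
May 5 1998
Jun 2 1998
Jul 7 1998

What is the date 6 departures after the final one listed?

Jan 5 1999

Gaps: 28, 28, 35, 28, 28, 35 days — a mix of 28 and 35. Every date is a Tuesday.
Each is the 1st Tuesday of its month.
August 1998 — 1st Tuesday is Aug 4 1998.
September 1998 — 1st Tuesday is Sep 1 1998.
October 1998 — 1st Tuesday is Oct 6 1998.
November 1998 — 1st Tuesday is Nov 3 1998.
1st Tuesday of December 1998: Dec 1 1998.
1st Tuesday of January 1999: Jan 5 1999.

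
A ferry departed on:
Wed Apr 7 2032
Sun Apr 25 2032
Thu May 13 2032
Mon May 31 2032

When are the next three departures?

Gaps between consecutive events: 18, 18, 18 days — a constant 18-day interval.
Mon May 31 2032 + 18 days = Fri Jun 18 2032.
Fri Jun 18 2032 + 18 days = Tue Jul 6 2032.
Tue Jul 6 2032 + 18 days = Sat Jul 24 2032.

Fri Jun 18 2032, Tue Jul 6 2032, Sat Jul 24 2032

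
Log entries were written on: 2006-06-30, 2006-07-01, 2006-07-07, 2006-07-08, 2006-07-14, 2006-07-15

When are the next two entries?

Every event lands on a Friday or Saturday (gaps cycle 1, 6, 1, 6, 1).
So the schedule is: every Friday and Saturday.
The following Friday is 2006-07-21.
The following Saturday is 2006-07-22.

2006-07-21, 2006-07-22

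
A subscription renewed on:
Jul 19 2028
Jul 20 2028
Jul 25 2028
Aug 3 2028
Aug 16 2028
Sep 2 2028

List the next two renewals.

Intervals are 1, 5, 9, 13, 17 days — an arithmetic progression with common difference 4.
Next gap: 21 days. Sep 2 2028 + 21 days = Sep 23 2028.
Next gap: 25 days. Sep 23 2028 + 25 days = Oct 18 2028.

Sep 23 2028, Oct 18 2028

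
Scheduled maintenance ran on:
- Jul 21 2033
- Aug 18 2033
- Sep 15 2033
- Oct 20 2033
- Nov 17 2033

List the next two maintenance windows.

Dec 15 2033, Jan 19 2034

Gaps: 28, 28, 35, 28 days — a mix of 28 and 35. Every date is a Thursday.
Each is the 3rd Thursday of its month.
3rd Thursday of December 2033: Dec 15 2033.
3rd Thursday of January 2034: Jan 19 2034.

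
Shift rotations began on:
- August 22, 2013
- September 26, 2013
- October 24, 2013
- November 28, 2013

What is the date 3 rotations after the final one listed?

February 27, 2014

These are Thursdays at 28- or 35-day spacing (35, 28, 35).
The pattern: 4th Thursday of the month.
December 2013 — 4th Thursday is December 26, 2013.
January 2014 — 4th Thursday is January 23, 2014.
4th Thursday of February 2014: February 27, 2014.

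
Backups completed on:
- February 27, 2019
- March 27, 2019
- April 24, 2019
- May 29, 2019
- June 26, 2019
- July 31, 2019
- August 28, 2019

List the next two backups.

All Wednesdays; the gaps (28, 28, 35, 28, 35, 28) vary with month length.
This is the last Wednesday of each month.
Last Wednesday of September 2019: September 25, 2019.
October 2019 ends with Wednesday October 30, 2019.

September 25, 2019; October 30, 2019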